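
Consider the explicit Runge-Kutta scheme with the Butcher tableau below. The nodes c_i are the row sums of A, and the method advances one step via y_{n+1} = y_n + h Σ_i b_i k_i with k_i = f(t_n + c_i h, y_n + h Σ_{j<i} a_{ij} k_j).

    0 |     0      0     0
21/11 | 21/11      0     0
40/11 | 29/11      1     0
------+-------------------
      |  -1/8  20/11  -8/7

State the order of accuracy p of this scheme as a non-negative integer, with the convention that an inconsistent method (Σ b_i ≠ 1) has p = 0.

b = (-1/8, 20/11, -8/7)
c = (0, 21/11, 40/11)
Ac = (0, 0, 21/11)
Σ b_i: (-1/8)·1 + 20/11·1 + (-8/7)·1 = 339/616 ≠ 1 ⇒ order 0.

0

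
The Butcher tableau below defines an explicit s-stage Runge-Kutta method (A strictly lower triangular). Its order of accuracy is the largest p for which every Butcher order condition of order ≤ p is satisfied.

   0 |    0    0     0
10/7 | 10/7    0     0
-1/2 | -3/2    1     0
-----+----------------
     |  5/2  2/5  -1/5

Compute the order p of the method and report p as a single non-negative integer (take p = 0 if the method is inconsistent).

b = (5/2, 2/5, -1/5)
c = (0, 10/7, -1/2)
Ac = (0, 0, 10/7)
Σ b_i: 5/2·1 + 2/5·1 + (-1/5)·1 = 27/10 ≠ 1 ⇒ order 0.

0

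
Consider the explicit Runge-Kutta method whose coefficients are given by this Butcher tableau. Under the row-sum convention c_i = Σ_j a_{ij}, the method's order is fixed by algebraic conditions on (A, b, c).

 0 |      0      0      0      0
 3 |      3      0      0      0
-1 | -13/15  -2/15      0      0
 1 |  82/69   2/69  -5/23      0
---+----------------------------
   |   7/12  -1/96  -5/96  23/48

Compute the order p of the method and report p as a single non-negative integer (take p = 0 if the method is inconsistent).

4

b = (7/12, -1/96, -5/96, 23/48)
c = (0, 3, -1, 1)
Ac = (0, 0, -2/5, 7/23)
Σ b_i: 7/12·1 + (-1/96)·1 + (-5/96)·1 + 23/48·1 = 1 ✓
b·c: (-1/96)·3 + (-5/96)·(-1) + 23/48·1 = 1/2 ✓
b·c²: (-1/96)·9 + (-5/96)·1 + 23/48·1 = 1/3 ✓
b·Ac: (-5/96)·(-2/5) + 23/48·7/23 = 1/6 ✓
b·c³: (-1/96)·27 + (-5/96)·(-1) + 23/48·1 = 1/4 ✓
b·(c∘Ac): (-5/96)·2/5 + 23/48·7/23 = 1/8 ✓
b·Ac²: (-5/96)·(-6/5) + 23/48·1/23 = 1/12 ✓
b·A²c: 23/48·2/23 = 1/24 ✓; 4 stages ⇒ order 4.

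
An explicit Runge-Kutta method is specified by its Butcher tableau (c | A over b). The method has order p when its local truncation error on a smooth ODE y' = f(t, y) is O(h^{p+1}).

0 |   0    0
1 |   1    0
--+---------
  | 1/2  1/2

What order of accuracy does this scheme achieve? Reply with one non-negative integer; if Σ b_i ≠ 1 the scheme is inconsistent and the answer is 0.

b = (1/2, 1/2)
c = (0, 1)
Σ b_i: 1/2·1 + 1/2·1 = 1 ✓
b·c: 1/2·1 = 1/2 ✓; 2 stages ⇒ order 2.

2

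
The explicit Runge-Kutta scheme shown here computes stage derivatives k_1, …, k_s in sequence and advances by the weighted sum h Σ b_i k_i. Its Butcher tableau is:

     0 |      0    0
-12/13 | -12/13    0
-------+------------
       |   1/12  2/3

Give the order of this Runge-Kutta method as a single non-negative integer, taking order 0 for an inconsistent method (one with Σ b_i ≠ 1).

0

b = (1/12, 2/3)
c = (0, -12/13)
Σ b_i: 1/12·1 + 2/3·1 = 3/4 ≠ 1 ⇒ order 0.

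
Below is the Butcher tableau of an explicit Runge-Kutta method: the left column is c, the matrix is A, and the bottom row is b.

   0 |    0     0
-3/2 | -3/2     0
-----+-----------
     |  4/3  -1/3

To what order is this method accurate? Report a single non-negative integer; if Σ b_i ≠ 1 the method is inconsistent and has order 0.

b = (4/3, -1/3)
c = (0, -3/2)
Σ b_i: 4/3·1 + (-1/3)·1 = 1 ✓
b·c: (-1/3)·(-3/2) = 1/2 ✓; 2 stages ⇒ order 2.

2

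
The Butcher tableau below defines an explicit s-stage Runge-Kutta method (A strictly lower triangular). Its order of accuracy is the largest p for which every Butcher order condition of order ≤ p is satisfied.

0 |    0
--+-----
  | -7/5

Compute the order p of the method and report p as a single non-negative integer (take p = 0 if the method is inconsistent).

b = (-7/5)
c = (0)
Σ b_i: (-7/5)·1 = -7/5 ≠ 1 ⇒ order 0.

0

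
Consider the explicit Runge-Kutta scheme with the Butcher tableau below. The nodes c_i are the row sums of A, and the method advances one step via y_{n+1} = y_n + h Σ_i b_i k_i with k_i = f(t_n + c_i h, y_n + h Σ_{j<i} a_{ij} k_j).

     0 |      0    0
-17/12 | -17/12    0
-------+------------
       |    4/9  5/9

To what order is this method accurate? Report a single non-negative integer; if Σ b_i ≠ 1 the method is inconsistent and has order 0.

b = (4/9, 5/9)
c = (0, -17/12)
Σ b_i: 4/9·1 + 5/9·1 = 1 ✓
b·c: 5/9·(-17/12) = -85/108 ≠ 1/2 ⇒ order 1.

1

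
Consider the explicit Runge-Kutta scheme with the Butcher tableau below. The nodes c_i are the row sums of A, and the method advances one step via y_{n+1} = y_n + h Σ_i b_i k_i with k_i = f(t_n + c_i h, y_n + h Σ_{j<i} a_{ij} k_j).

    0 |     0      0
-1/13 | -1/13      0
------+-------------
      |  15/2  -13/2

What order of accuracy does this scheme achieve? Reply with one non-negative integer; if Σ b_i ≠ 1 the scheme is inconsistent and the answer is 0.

b = (15/2, -13/2)
c = (0, -1/13)
Σ b_i: 15/2·1 + (-13/2)·1 = 1 ✓
b·c: (-13/2)·(-1/13) = 1/2 ✓; 2 stages ⇒ order 2.

2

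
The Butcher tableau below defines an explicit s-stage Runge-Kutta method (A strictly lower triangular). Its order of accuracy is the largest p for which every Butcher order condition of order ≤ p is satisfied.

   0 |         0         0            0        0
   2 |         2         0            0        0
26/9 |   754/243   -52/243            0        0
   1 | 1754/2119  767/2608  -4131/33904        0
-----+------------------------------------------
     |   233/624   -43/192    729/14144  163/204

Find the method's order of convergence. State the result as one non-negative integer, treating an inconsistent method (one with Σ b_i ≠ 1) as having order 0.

b = (233/624, -43/192, 729/14144, 163/204)
c = (0, 2, 26/9, 1)
Ac = (0, 0, -104/243, 77/326)
Σ b_i: 233/624·1 + (-43/192)·1 + 729/14144·1 + 163/204·1 = 1 ✓
b·c: (-43/192)·2 + 729/14144·26/9 + 163/204·1 = 1/2 ✓
b·c²: (-43/192)·4 + 729/14144·676/81 + 163/204·1 = 1/3 ✓
b·Ac: 729/14144·(-104/243) + 163/204·77/326 = 1/6 ✓
b·c³: (-43/192)·8 + 729/14144·17576/729 + 163/204·1 = 1/4 ✓
b·(c∘Ac): 729/14144·(-2704/2187) + 163/204·77/326 = 1/8 ✓
b·Ac²: 729/14144·(-208/243) + 163/204·26/163 = 1/12 ✓
b·A²c: 163/204·17/326 = 1/24 ✓; 4 stages ⇒ order 4.

4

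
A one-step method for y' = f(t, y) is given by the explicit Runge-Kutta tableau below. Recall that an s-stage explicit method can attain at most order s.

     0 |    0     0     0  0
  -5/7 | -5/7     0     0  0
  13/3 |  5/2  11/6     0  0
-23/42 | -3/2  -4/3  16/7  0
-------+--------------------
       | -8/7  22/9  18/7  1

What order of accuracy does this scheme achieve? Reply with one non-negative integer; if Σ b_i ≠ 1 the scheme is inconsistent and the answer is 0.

b = (-8/7, 22/9, 18/7, 1)
c = (0, -5/7, 13/3, -23/42)
Ac = (0, 0, -55/42, 76/7)
Σ b_i: (-8/7)·1 + 22/9·1 + 18/7·1 + 1·1 = 307/63 ≠ 1 ⇒ order 0.

0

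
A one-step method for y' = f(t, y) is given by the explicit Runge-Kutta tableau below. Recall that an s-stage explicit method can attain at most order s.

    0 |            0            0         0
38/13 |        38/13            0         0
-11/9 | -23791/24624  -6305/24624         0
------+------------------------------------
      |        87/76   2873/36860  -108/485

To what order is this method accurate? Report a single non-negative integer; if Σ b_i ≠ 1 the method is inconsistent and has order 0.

b = (87/76, 2873/36860, -108/485)
c = (0, 38/13, -11/9)
Ac = (0, 0, -485/648)
Σ b_i: 87/76·1 + 2873/36860·1 + (-108/485)·1 = 1 ✓
b·c: 2873/36860·38/13 + (-108/485)·(-11/9) = 1/2 ✓
b·c²: 2873/36860·1444/169 + (-108/485)·121/81 = 1/3 ✓
b·Ac: (-108/485)·(-485/648) = 1/6 ✓; 3 stages ⇒ order 3.

3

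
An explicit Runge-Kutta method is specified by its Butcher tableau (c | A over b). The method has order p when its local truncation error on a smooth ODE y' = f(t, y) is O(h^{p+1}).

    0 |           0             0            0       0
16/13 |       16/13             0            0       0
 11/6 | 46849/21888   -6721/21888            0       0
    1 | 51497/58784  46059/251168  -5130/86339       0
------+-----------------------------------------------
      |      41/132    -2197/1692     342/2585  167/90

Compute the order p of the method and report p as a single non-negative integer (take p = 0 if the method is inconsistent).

4

b = (41/132, -2197/1692, 342/2585, 167/90)
c = (0, 16/13, 11/6, 1)
Ac = (0, 0, -517/1368, 39/334)
Σ b_i: 41/132·1 + (-2197/1692)·1 + 342/2585·1 + 167/90·1 = 1 ✓
b·c: (-2197/1692)·16/13 + 342/2585·11/6 + 167/90·1 = 1/2 ✓
b·c²: (-2197/1692)·256/169 + 342/2585·121/36 + 167/90·1 = 1/3 ✓
b·Ac: 342/2585·(-517/1368) + 167/90·39/334 = 1/6 ✓
b·c³: (-2197/1692)·4096/2197 + 342/2585·1331/216 + 167/90·1 = 1/4 ✓
b·(c∘Ac): 342/2585·(-5687/8208) + 167/90·39/334 = 1/8 ✓
b·Ac²: 342/2585·(-1034/2223) + 167/90·339/4342 = 1/12 ✓
b·A²c: 167/90·15/668 = 1/24 ✓; 4 stages ⇒ order 4.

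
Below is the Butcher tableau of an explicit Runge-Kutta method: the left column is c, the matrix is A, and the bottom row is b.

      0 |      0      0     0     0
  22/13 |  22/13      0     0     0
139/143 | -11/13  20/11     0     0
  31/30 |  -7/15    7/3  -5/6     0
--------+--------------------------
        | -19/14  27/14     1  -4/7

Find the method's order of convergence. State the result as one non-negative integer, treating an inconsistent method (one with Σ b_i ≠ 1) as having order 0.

1

b = (-19/14, 27/14, 1, -4/7)
c = (0, 22/13, 139/143, 31/30)
Ac = (0, 0, 40/13, 2693/858)
Σ b_i: (-19/14)·1 + 27/14·1 + 1·1 + (-4/7)·1 = 1 ✓
b·c: 27/14·22/13 + 1·139/143 + (-4/7)·31/30 = 54734/15015 ≠ 1/2 ⇒ order 1.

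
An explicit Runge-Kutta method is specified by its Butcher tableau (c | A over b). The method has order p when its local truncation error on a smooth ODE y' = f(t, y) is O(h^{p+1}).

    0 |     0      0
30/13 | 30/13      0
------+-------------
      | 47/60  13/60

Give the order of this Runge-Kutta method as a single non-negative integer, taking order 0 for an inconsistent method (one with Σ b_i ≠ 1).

2

b = (47/60, 13/60)
c = (0, 30/13)
Σ b_i: 47/60·1 + 13/60·1 = 1 ✓
b·c: 13/60·30/13 = 1/2 ✓; 2 stages ⇒ order 2.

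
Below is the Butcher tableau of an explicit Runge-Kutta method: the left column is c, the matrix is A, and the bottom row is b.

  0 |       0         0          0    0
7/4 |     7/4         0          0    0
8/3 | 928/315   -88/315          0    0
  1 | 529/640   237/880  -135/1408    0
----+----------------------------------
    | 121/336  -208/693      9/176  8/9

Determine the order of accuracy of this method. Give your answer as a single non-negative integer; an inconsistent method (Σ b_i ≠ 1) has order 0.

b = (121/336, -208/693, 9/176, 8/9)
c = (0, 7/4, 8/3, 1)
Ac = (0, 0, -22/45, 69/320)
Σ b_i: 121/336·1 + (-208/693)·1 + 9/176·1 + 8/9·1 = 1 ✓
b·c: (-208/693)·7/4 + 9/176·8/3 + 8/9·1 = 1/2 ✓
b·c²: (-208/693)·49/16 + 9/176·64/9 + 8/9·1 = 1/3 ✓
b·Ac: 9/176·(-22/45) + 8/9·69/320 = 1/6 ✓
b·c³: (-208/693)·343/64 + 9/176·512/27 + 8/9·1 = 1/4 ✓
b·(c∘Ac): 9/176·(-176/135) + 8/9·69/320 = 1/8 ✓
b·Ac²: 9/176·(-77/90) + 8/9·183/1280 = 1/12 ✓
b·A²c: 8/9·3/64 = 1/24 ✓; 4 stages ⇒ order 4.

4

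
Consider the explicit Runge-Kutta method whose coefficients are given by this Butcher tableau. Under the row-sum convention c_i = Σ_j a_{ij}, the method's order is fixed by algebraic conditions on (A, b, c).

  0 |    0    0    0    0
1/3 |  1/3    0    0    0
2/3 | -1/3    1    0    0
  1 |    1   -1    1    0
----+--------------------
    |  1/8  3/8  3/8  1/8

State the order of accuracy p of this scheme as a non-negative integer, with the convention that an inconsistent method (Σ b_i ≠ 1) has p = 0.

b = (1/8, 3/8, 3/8, 1/8)
c = (0, 1/3, 2/3, 1)
Ac = (0, 0, 1/3, 1/3)
Σ b_i: 1/8·1 + 3/8·1 + 3/8·1 + 1/8·1 = 1 ✓
b·c: 3/8·1/3 + 3/8·2/3 + 1/8·1 = 1/2 ✓
b·c²: 3/8·1/9 + 3/8·4/9 + 1/8·1 = 1/3 ✓
b·Ac: 3/8·1/3 + 1/8·1/3 = 1/6 ✓
b·c³: 3/8·1/27 + 3/8·8/27 + 1/8·1 = 1/4 ✓
b·(c∘Ac): 3/8·2/9 + 1/8·1/3 = 1/8 ✓
b·Ac²: 3/8·1/9 + 1/8·1/3 = 1/12 ✓
b·A²c: 1/8·1/3 = 1/24 ✓; 4 stages ⇒ order 4.

4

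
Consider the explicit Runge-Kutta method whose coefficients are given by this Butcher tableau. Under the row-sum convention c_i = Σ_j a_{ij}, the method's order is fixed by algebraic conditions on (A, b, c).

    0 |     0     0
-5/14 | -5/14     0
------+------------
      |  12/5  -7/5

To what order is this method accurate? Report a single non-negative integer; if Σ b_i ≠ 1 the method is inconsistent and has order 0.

b = (12/5, -7/5)
c = (0, -5/14)
Σ b_i: 12/5·1 + (-7/5)·1 = 1 ✓
b·c: (-7/5)·(-5/14) = 1/2 ✓; 2 stages ⇒ order 2.

2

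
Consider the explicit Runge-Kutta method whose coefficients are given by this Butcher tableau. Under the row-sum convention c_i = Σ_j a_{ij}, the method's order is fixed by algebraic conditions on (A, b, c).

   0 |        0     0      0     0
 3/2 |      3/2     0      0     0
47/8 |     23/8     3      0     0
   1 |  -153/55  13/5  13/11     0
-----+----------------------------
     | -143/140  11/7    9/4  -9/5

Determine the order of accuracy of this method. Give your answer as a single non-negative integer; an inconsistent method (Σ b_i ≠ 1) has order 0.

1

b = (-143/140, 11/7, 9/4, -9/5)
c = (0, 3/2, 47/8, 1)
Ac = (0, 0, 9/2, 4771/440)
Σ b_i: (-143/140)·1 + 11/7·1 + 9/4·1 + (-9/5)·1 = 1 ✓
b·c: 11/7·3/2 + 9/4·47/8 + (-9/5)·1 = 15429/1120 ≠ 1/2 ⇒ order 1.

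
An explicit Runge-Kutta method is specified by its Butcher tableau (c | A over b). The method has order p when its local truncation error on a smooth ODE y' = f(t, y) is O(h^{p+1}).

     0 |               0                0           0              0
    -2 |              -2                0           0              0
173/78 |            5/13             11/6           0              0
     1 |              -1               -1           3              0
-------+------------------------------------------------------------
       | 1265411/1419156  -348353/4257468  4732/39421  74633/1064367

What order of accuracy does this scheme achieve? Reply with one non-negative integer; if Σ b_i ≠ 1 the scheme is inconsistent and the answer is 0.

3

b = (1265411/1419156, -348353/4257468, 4732/39421, 74633/1064367)
c = (0, -2, 173/78, 1)
Ac = (0, 0, -11/3, 225/26)
Σ b_i: 1265411/1419156·1 + (-348353/4257468)·1 + 4732/39421·1 + 74633/1064367·1 = 1 ✓
b·c: (-348353/4257468)·(-2) + 4732/39421·173/78 + 74633/1064367·1 = 1/2 ✓
b·c²: (-348353/4257468)·4 + 4732/39421·29929/6084 + 74633/1064367·1 = 1/3 ✓
b·Ac: 4732/39421·(-11/3) + 74633/1064367·225/26 = 1/6 ✓
b·c³: (-348353/4257468)·(-8) + 4732/39421·5177717/474552 + 74633/1064367·1 = 56298833/27673542 ≠ 1/4 ⇒ order 3.
b·(c∘Ac): 4732/39421·(-1903/234) + 74633/1064367·225/26 = -262117/709578 ≠ 1/8
b·Ac²: 4732/39421·22/3 + 74633/1064367·21817/2028 = 271413413/166041252 ≠ 1/12
b·A²c: 74633/1064367·(-11) = -820963/1064367 ≠ 1/24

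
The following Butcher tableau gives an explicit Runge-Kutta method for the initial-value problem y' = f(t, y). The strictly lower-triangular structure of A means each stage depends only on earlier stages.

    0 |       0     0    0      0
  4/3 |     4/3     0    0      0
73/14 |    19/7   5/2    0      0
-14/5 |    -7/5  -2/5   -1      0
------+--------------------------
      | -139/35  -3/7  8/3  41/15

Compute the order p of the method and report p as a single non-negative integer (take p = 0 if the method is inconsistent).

1

b = (-139/35, -3/7, 8/3, 41/15)
c = (0, 4/3, 73/14, -14/5)
Ac = (0, 0, 10/3, -1207/210)
Σ b_i: (-139/35)·1 + (-3/7)·1 + 8/3·1 + 41/15·1 = 1 ✓
b·c: (-3/7)·4/3 + 8/3·73/14 + 41/15·(-14/5) = 142/25 ≠ 1/2 ⇒ order 1.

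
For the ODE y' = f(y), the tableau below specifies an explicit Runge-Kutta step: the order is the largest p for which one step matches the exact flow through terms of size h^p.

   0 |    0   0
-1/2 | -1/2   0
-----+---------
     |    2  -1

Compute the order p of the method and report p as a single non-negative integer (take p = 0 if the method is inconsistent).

b = (2, -1)
c = (0, -1/2)
Σ b_i: 2·1 + (-1)·1 = 1 ✓
b·c: (-1)·(-1/2) = 1/2 ✓; 2 stages ⇒ order 2.

2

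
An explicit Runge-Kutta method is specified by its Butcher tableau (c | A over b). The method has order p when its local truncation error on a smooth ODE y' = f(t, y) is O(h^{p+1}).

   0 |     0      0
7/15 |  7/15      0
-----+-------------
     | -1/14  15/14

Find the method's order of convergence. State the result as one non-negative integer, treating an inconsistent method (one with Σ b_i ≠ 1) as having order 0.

2

b = (-1/14, 15/14)
c = (0, 7/15)
Σ b_i: (-1/14)·1 + 15/14·1 = 1 ✓
b·c: 15/14·7/15 = 1/2 ✓; 2 stages ⇒ order 2.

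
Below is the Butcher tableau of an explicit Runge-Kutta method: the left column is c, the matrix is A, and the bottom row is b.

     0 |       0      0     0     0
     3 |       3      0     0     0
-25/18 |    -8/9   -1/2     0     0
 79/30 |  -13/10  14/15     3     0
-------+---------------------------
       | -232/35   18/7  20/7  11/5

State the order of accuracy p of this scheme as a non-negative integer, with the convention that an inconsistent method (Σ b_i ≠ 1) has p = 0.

1

b = (-232/35, 18/7, 20/7, 11/5)
c = (0, 3, -25/18, 79/30)
Ac = (0, 0, -3/2, -41/30)
Σ b_i: (-232/35)·1 + 18/7·1 + 20/7·1 + 11/5·1 = 1 ✓
b·c: 18/7·3 + 20/7·(-25/18) + 11/5·79/30 = 30049/3150 ≠ 1/2 ⇒ order 1.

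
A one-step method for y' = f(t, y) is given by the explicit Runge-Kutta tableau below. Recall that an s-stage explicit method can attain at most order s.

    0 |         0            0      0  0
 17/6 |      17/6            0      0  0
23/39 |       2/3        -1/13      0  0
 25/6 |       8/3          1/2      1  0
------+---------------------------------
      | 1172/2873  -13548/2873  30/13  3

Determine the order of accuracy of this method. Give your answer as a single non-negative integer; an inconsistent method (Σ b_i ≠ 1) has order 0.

b = (1172/2873, -13548/2873, 30/13, 3)
c = (0, 17/6, 23/39, 25/6)
Ac = (0, 0, -17/78, 313/156)
Σ b_i: 1172/2873·1 + (-13548/2873)·1 + 30/13·1 + 3·1 = 1 ✓
b·c: (-13548/2873)·17/6 + 30/13·23/39 + 3·25/6 = 1/2 ✓
b·c²: (-13548/2873)·289/36 + 30/13·529/1521 + 3·625/36 = 132083/8788 ≠ 1/3 ⇒ order 2.
b·Ac: 30/13·(-17/78) + 3·313/156 = 3729/676 ≠ 1/6

2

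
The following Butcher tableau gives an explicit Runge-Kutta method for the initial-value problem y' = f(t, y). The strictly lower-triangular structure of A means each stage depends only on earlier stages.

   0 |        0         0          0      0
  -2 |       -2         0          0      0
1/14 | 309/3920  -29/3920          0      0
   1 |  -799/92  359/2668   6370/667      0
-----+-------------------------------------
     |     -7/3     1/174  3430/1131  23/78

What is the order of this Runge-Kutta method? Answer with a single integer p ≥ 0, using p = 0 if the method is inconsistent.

b = (-7/3, 1/174, 3430/1131, 23/78)
c = (0, -2, 1/14, 1)
Ac = (0, 0, 29/1960, 19/46)
Σ b_i: (-7/3)·1 + 1/174·1 + 3430/1131·1 + 23/78·1 = 1 ✓
b·c: 1/174·(-2) + 3430/1131·1/14 + 23/78·1 = 1/2 ✓
b·c²: 1/174·4 + 3430/1131·1/196 + 23/78·1 = 1/3 ✓
b·Ac: 3430/1131·29/1960 + 23/78·19/46 = 1/6 ✓
b·c³: 1/174·(-8) + 3430/1131·1/2744 + 23/78·1 = 1/4 ✓
b·(c∘Ac): 3430/1131·29/27440 + 23/78·19/46 = 1/8 ✓
b·Ac²: 3430/1131·(-29/980) + 23/78·27/46 = 1/12 ✓
b·A²c: 23/78·13/92 = 1/24 ✓; 4 stages ⇒ order 4.

4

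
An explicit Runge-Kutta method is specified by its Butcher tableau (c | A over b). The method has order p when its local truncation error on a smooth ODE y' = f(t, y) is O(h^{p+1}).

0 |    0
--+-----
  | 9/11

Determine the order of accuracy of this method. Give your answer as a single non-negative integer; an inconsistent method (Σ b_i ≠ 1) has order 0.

0

b = (9/11)
c = (0)
Σ b_i: 9/11·1 = 9/11 ≠ 1 ⇒ order 0.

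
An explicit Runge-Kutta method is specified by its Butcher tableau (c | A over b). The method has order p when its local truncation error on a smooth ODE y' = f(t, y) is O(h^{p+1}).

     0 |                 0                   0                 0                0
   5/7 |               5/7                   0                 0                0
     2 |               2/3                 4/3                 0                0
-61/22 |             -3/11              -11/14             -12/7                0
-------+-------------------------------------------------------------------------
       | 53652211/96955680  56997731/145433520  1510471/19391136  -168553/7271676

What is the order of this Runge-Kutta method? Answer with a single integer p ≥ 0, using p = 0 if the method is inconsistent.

3

b = (53652211/96955680, 56997731/145433520, 1510471/19391136, -168553/7271676)
c = (0, 5/7, 2, -61/22)
Ac = (0, 0, 20/21, -391/98)
Σ b_i: 53652211/96955680·1 + 56997731/145433520·1 + 1510471/19391136·1 + (-168553/7271676)·1 = 1 ✓
b·c: 56997731/145433520·5/7 + 1510471/19391136·2 + (-168553/7271676)·(-61/22) = 1/2 ✓
b·c²: 56997731/145433520·25/49 + 1510471/19391136·4 + (-168553/7271676)·3721/484 = 1/3 ✓
b·Ac: 1510471/19391136·20/21 + (-168553/7271676)·(-391/98) = 1/6 ✓
b·c³: 56997731/145433520·125/343 + 1510471/19391136·8 + (-168553/7271676)·(-226981/10648) = 1881470863/1493117472 ≠ 1/4 ⇒ order 3.
b·(c∘Ac): 1510471/19391136·40/21 + (-168553/7271676)·23851/2156 = -349213/3231856 ≠ 1/8
b·Ac²: 1510471/19391136·100/147 + (-168553/7271676)·(-4979/686) = 1876799/8483622 ≠ 1/12
b·A²c: (-168553/7271676)·(-80/49) = 481580/12725433 ≠ 1/24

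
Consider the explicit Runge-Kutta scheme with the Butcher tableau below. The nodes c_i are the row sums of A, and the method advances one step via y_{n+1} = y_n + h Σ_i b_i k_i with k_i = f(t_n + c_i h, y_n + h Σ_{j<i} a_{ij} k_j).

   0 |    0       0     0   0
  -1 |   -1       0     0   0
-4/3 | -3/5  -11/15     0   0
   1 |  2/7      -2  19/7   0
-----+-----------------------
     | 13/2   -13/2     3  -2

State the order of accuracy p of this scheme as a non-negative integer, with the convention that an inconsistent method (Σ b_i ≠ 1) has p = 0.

b = (13/2, -13/2, 3, -2)
c = (0, -1, -4/3, 1)
Ac = (0, 0, 11/15, -34/21)
Σ b_i: 13/2·1 + (-13/2)·1 + 3·1 + (-2)·1 = 1 ✓
b·c: (-13/2)·(-1) + 3·(-4/3) + (-2)·1 = 1/2 ✓
b·c²: (-13/2)·1 + 3·16/9 + (-2)·1 = -19/6 ≠ 1/3 ⇒ order 2.
b·Ac: 3·11/15 + (-2)·(-34/21) = 571/105 ≠ 1/6

2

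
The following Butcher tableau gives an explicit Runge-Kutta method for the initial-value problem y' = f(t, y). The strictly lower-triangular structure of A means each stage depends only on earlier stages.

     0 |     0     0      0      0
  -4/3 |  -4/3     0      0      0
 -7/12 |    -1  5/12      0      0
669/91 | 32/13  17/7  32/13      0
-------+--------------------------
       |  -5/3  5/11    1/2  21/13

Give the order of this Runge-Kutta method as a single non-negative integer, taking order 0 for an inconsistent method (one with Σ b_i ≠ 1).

0

b = (-5/3, 5/11, 1/2, 21/13)
c = (0, -4/3, -7/12, 669/91)
Ac = (0, 0, -5/9, -1276/273)
Σ b_i: (-5/3)·1 + 5/11·1 + 1/2·1 + 21/13·1 = 775/858 ≠ 1 ⇒ order 0.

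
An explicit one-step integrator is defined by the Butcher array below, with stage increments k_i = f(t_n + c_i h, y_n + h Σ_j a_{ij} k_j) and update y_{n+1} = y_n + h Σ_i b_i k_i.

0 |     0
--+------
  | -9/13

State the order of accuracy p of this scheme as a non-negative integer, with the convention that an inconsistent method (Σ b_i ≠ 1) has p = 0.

0

b = (-9/13)
c = (0)
Σ b_i: (-9/13)·1 = -9/13 ≠ 1 ⇒ order 0.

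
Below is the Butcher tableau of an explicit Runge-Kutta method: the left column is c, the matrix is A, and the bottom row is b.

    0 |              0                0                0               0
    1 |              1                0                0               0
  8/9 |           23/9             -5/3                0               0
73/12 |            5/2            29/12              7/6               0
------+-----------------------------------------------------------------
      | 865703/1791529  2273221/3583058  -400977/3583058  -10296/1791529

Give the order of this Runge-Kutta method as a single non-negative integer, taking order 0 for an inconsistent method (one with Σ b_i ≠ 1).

3

b = (865703/1791529, 2273221/3583058, -400977/3583058, -10296/1791529)
c = (0, 1, 8/9, 73/12)
Ac = (0, 0, -5/3, 373/108)
Σ b_i: 865703/1791529·1 + 2273221/3583058·1 + (-400977/3583058)·1 + (-10296/1791529)·1 = 1 ✓
b·c: 2273221/3583058·1 + (-400977/3583058)·8/9 + (-10296/1791529)·73/12 = 1/2 ✓
b·c²: 2273221/3583058·1 + (-400977/3583058)·64/81 + (-10296/1791529)·5329/144 = 1/3 ✓
b·Ac: (-400977/3583058)·(-5/3) + (-10296/1791529)·373/108 = 1/6 ✓
b·c³: 2273221/3583058·1 + (-400977/3583058)·512/729 + (-10296/1791529)·389017/1728 = -285571859/386970264 ≠ 1/4 ⇒ order 3.
b·(c∘Ac): (-400977/3583058)·(-40/27) + (-10296/1791529)·27229/1296 = 1452613/32247522 ≠ 1/8
b·Ac²: (-400977/3583058)·(-5/3) + (-10296/1791529)·3245/972 = 16187825/96742566 ≠ 1/12
b·A²c: (-10296/1791529)·(-35/18) = 20020/1791529 ≠ 1/24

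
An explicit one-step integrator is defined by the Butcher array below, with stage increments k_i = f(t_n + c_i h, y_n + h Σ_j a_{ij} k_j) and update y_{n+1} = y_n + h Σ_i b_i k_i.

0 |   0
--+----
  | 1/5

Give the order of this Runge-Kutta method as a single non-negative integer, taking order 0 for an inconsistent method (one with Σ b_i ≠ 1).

b = (1/5)
c = (0)
Σ b_i: 1/5·1 = 1/5 ≠ 1 ⇒ order 0.

0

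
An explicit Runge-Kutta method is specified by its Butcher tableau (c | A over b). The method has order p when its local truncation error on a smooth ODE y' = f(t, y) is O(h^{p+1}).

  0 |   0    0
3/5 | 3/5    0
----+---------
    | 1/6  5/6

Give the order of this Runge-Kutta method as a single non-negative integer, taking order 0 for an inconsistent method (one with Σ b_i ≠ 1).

b = (1/6, 5/6)
c = (0, 3/5)
Σ b_i: 1/6·1 + 5/6·1 = 1 ✓
b·c: 5/6·3/5 = 1/2 ✓; 2 stages ⇒ order 2.

2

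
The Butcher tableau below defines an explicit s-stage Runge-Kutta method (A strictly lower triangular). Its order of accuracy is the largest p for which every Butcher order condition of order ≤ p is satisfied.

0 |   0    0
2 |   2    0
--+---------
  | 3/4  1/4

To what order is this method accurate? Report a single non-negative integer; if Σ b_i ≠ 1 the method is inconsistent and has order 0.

b = (3/4, 1/4)
c = (0, 2)
Σ b_i: 3/4·1 + 1/4·1 = 1 ✓
b·c: 1/4·2 = 1/2 ✓; 2 stages ⇒ order 2.

2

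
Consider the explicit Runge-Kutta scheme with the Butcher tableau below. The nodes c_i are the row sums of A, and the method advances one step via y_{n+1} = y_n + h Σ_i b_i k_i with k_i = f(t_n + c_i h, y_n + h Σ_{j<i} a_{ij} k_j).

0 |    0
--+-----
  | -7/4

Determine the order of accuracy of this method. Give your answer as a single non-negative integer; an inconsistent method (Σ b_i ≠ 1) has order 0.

0

b = (-7/4)
c = (0)
Σ b_i: (-7/4)·1 = -7/4 ≠ 1 ⇒ order 0.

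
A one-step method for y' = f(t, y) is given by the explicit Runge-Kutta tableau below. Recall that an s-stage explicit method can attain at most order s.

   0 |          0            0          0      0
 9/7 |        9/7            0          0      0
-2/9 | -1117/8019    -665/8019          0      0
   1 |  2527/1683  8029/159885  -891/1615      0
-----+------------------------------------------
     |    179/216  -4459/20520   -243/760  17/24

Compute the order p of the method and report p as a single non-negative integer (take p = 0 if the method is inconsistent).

4

b = (179/216, -4459/20520, -243/760, 17/24)
c = (0, 9/7, -2/9, 1)
Ac = (0, 0, -95/891, 35/187)
Σ b_i: 179/216·1 + (-4459/20520)·1 + (-243/760)·1 + 17/24·1 = 1 ✓
b·c: (-4459/20520)·9/7 + (-243/760)·(-2/9) + 17/24·1 = 1/2 ✓
b·c²: (-4459/20520)·81/49 + (-243/760)·4/81 + 17/24·1 = 1/3 ✓
b·Ac: (-243/760)·(-95/891) + 17/24·35/187 = 1/6 ✓
b·c³: (-4459/20520)·729/343 + (-243/760)·(-8/729) + 17/24·1 = 1/4 ✓
b·(c∘Ac): (-243/760)·190/8019 + 17/24·35/187 = 1/8 ✓
b·Ac²: (-243/760)·(-95/693) + 17/24·73/1309 = 1/12 ✓
b·A²c: 17/24·1/17 = 1/24 ✓; 4 stages ⇒ order 4.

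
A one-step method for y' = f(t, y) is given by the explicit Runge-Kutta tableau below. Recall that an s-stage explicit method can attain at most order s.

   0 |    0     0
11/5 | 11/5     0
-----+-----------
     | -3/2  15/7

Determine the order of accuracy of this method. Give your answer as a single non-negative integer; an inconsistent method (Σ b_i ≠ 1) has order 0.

0

b = (-3/2, 15/7)
c = (0, 11/5)
Σ b_i: (-3/2)·1 + 15/7·1 = 9/14 ≠ 1 ⇒ order 0.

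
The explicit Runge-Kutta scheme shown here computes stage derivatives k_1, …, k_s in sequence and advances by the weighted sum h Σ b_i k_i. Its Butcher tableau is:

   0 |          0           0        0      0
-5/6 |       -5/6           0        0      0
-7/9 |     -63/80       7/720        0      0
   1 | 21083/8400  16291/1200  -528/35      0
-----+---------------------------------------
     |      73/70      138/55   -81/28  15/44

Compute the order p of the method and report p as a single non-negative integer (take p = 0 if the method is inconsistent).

b = (73/70, 138/55, -81/28, 15/44)
c = (0, -5/6, -7/9, 1)
Ac = (0, 0, -7/864, 121/288)
Σ b_i: 73/70·1 + 138/55·1 + (-81/28)·1 + 15/44·1 = 1 ✓
b·c: 138/55·(-5/6) + (-81/28)·(-7/9) + 15/44·1 = 1/2 ✓
b·c²: 138/55·25/36 + (-81/28)·49/81 + 15/44·1 = 1/3 ✓
b·Ac: (-81/28)·(-7/864) + 15/44·121/288 = 1/6 ✓
b·c³: 138/55·(-125/216) + (-81/28)·(-343/729) + 15/44·1 = 1/4 ✓
b·(c∘Ac): (-81/28)·49/7776 + 15/44·121/288 = 1/8 ✓
b·Ac²: (-81/28)·35/5184 + 15/44·869/2880 = 1/12 ✓
b·A²c: 15/44·11/90 = 1/24 ✓; 4 stages ⇒ order 4.

4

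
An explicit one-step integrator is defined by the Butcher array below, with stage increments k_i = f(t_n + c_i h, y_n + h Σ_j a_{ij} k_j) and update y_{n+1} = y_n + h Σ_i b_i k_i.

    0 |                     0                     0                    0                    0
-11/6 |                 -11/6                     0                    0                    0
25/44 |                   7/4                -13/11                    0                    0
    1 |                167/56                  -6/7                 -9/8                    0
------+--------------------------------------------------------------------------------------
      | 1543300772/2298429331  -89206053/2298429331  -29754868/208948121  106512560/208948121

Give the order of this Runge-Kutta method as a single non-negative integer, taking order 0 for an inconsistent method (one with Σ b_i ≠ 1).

3

b = (1543300772/2298429331, -89206053/2298429331, -29754868/208948121, 106512560/208948121)
c = (0, -11/6, 25/44, 1)
Ac = (0, 0, 13/6, 2297/2464)
Σ b_i: 1543300772/2298429331·1 + (-89206053/2298429331)·1 + (-29754868/208948121)·1 + 106512560/208948121·1 = 1 ✓
b·c: (-89206053/2298429331)·(-11/6) + (-29754868/208948121)·25/44 + 106512560/208948121·1 = 1/2 ✓
b·c²: (-89206053/2298429331)·121/36 + (-29754868/208948121)·625/1936 + 106512560/208948121·1 = 1/3 ✓
b·Ac: (-29754868/208948121)·13/6 + 106512560/208948121·2297/2464 = 1/6 ✓
b·c³: (-89206053/2298429331)·(-1331/216) + (-29754868/208948121)·15625/85184 + 106512560/208948121·1 = 239226196277/330973823664 ≠ 1/4 ⇒ order 3.
b·(c∘Ac): (-29754868/208948121)·325/264 + 106512560/208948121·2297/2464 = 187990565/626844363 ≠ 1/8
b·Ac²: (-29754868/208948121)·(-143/36) + 106512560/208948121·(-1055149/325248) = -180059905657/165486911832 ≠ 1/12
b·A²c: 106512560/208948121·(-39/16) = -259624365/208948121 ≠ 1/24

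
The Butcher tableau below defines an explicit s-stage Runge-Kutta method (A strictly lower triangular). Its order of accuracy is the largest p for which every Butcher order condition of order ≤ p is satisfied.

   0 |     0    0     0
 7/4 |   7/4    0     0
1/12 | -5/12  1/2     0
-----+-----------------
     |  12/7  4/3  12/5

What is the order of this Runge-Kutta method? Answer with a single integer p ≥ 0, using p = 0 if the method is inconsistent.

b = (12/7, 4/3, 12/5)
c = (0, 7/4, 1/12)
Ac = (0, 0, 7/8)
Σ b_i: 12/7·1 + 4/3·1 + 12/5·1 = 572/105 ≠ 1 ⇒ order 0.

0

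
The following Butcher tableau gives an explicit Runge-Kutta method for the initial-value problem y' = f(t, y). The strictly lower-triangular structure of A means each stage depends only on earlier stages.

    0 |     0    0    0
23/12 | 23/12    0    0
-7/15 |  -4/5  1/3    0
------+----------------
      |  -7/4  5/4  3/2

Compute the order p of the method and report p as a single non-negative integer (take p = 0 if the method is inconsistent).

b = (-7/4, 5/4, 3/2)
c = (0, 23/12, -7/15)
Ac = (0, 0, 23/36)
Σ b_i: (-7/4)·1 + 5/4·1 + 3/2·1 = 1 ✓
b·c: 5/4·23/12 + 3/2·(-7/15) = 407/240 ≠ 1/2 ⇒ order 1.

1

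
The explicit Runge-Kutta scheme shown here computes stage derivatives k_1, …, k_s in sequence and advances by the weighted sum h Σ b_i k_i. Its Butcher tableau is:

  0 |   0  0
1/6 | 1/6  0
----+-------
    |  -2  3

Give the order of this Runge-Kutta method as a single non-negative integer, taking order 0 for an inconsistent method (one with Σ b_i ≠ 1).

2

b = (-2, 3)
c = (0, 1/6)
Σ b_i: (-2)·1 + 3·1 = 1 ✓
b·c: 3·1/6 = 1/2 ✓; 2 stages ⇒ order 2.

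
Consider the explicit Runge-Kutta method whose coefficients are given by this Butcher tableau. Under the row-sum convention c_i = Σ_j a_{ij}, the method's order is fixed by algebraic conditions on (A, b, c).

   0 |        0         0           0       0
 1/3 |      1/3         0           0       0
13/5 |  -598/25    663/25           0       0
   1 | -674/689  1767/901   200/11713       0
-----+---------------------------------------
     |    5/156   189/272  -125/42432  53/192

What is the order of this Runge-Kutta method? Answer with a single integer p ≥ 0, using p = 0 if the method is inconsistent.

b = (5/156, 189/272, -125/42432, 53/192)
c = (0, 1/3, 13/5, 1)
Ac = (0, 0, 221/25, 37/53)
Σ b_i: 5/156·1 + 189/272·1 + (-125/42432)·1 + 53/192·1 = 1 ✓
b·c: 189/272·1/3 + (-125/42432)·13/5 + 53/192·1 = 1/2 ✓
b·c²: 189/272·1/9 + (-125/42432)·169/25 + 53/192·1 = 1/3 ✓
b·Ac: (-125/42432)·221/25 + 53/192·37/53 = 1/6 ✓
b·c³: 189/272·1/27 + (-125/42432)·2197/125 + 53/192·1 = 1/4 ✓
b·(c∘Ac): (-125/42432)·2873/125 + 53/192·37/53 = 1/8 ✓
b·Ac²: (-125/42432)·221/75 + 53/192·1/3 = 1/12 ✓
b·A²c: 53/192·8/53 = 1/24 ✓; 4 stages ⇒ order 4.

4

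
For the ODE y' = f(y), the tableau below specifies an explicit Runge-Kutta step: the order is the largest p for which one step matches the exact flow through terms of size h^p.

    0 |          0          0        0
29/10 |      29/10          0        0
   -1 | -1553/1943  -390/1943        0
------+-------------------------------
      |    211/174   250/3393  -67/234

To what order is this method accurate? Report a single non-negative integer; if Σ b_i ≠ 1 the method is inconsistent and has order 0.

3

b = (211/174, 250/3393, -67/234)
c = (0, 29/10, -1)
Ac = (0, 0, -39/67)
Σ b_i: 211/174·1 + 250/3393·1 + (-67/234)·1 = 1 ✓
b·c: 250/3393·29/10 + (-67/234)·(-1) = 1/2 ✓
b·c²: 250/3393·841/100 + (-67/234)·1 = 1/3 ✓
b·Ac: (-67/234)·(-39/67) = 1/6 ✓; 3 stages ⇒ order 3.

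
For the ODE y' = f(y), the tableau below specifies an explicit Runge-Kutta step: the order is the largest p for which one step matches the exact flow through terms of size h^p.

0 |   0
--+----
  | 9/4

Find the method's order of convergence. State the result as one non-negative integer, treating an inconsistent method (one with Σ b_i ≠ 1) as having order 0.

0

b = (9/4)
c = (0)
Σ b_i: 9/4·1 = 9/4 ≠ 1 ⇒ order 0.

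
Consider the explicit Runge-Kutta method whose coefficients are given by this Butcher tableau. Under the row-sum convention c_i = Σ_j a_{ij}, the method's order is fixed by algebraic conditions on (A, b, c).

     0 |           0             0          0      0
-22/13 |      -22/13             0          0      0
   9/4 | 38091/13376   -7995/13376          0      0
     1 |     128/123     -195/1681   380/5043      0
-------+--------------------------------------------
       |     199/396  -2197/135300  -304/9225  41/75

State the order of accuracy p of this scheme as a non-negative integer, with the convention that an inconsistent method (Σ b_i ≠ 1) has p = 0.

b = (199/396, -2197/135300, -304/9225, 41/75)
c = (0, -22/13, 9/4, 1)
Ac = (0, 0, 615/608, 15/41)
Σ b_i: 199/396·1 + (-2197/135300)·1 + (-304/9225)·1 + 41/75·1 = 1 ✓
b·c: (-2197/135300)·(-22/13) + (-304/9225)·9/4 + 41/75·1 = 1/2 ✓
b·c²: (-2197/135300)·484/169 + (-304/9225)·81/16 + 41/75·1 = 1/3 ✓
b·Ac: (-304/9225)·615/608 + 41/75·15/41 = 1/6 ✓
b·c³: (-2197/135300)·(-10648/2197) + (-304/9225)·729/64 + 41/75·1 = 1/4 ✓
b·(c∘Ac): (-304/9225)·5535/2432 + 41/75·15/41 = 1/8 ✓
b·Ac²: (-304/9225)·(-6765/3952) + 41/75·105/2132 = 1/12 ✓
b·A²c: 41/75·25/328 = 1/24 ✓; 4 stages ⇒ order 4.

4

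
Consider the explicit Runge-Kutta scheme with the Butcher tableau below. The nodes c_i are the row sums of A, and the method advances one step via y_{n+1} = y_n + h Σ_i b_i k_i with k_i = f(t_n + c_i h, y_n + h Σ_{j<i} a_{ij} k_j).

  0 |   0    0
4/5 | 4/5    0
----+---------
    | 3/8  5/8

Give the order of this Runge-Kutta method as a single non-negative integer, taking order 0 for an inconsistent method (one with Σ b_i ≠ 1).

2

b = (3/8, 5/8)
c = (0, 4/5)
Σ b_i: 3/8·1 + 5/8·1 = 1 ✓
b·c: 5/8·4/5 = 1/2 ✓; 2 stages ⇒ order 2.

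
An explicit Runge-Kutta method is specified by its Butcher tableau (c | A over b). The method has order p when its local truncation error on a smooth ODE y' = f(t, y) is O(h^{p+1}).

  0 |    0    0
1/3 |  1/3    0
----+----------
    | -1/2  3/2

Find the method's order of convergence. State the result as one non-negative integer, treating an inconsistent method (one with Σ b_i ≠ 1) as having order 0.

2

b = (-1/2, 3/2)
c = (0, 1/3)
Σ b_i: (-1/2)·1 + 3/2·1 = 1 ✓
b·c: 3/2·1/3 = 1/2 ✓; 2 stages ⇒ order 2.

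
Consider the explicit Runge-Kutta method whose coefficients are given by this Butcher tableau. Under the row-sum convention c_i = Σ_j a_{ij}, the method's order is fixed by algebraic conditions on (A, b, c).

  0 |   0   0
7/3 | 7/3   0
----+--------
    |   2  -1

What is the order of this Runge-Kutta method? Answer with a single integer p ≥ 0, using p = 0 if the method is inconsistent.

b = (2, -1)
c = (0, 7/3)
Σ b_i: 2·1 + (-1)·1 = 1 ✓
b·c: (-1)·7/3 = -7/3 ≠ 1/2 ⇒ order 1.

1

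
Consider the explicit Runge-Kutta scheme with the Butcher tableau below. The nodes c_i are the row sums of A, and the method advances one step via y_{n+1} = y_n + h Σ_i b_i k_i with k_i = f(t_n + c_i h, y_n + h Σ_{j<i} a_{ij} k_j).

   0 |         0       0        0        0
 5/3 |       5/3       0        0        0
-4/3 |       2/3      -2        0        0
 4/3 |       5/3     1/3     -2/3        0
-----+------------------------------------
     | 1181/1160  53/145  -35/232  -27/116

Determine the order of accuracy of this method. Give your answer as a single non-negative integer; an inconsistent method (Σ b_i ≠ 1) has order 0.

3

b = (1181/1160, 53/145, -35/232, -27/116)
c = (0, 5/3, -4/3, 4/3)
Ac = (0, 0, -10/3, 13/9)
Σ b_i: 1181/1160·1 + 53/145·1 + (-35/232)·1 + (-27/116)·1 = 1 ✓
b·c: 53/145·5/3 + (-35/232)·(-4/3) + (-27/116)·4/3 = 1/2 ✓
b·c²: 53/145·25/9 + (-35/232)·16/9 + (-27/116)·16/9 = 1/3 ✓
b·Ac: (-35/232)·(-10/3) + (-27/116)·13/9 = 1/6 ✓
b·c³: 53/145·125/27 + (-35/232)·(-64/27) + (-27/116)·64/27 = 391/261 ≠ 1/4 ⇒ order 3.
b·(c∘Ac): (-35/232)·40/9 + (-27/116)·52/27 = -292/261 ≠ 1/8
b·Ac²: (-35/232)·(-50/9) + (-27/116)·(-7/27) = 469/522 ≠ 1/12
b·A²c: (-27/116)·20/9 = -15/29 ≠ 1/24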